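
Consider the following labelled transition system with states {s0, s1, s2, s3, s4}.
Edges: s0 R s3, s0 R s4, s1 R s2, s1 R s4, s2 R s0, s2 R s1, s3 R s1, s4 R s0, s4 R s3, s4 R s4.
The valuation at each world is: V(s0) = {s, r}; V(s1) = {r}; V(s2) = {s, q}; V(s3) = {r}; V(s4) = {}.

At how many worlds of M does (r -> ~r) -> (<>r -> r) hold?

3

Let φ = (r -> ~r) -> (<>r -> r). Evaluate φ at each world:
  s0 (successors {s3, s4}): φ is true.
  s1 (successors {s2, s4}): φ is true.
  s2 (successors {s0, s1}): φ is false.
  s3 (successors {s1}): φ is true.
  s4 (successors {s0, s3, s4}): φ is false.
For instance, at s3:
  At s3: r -> ~r is false, <>r -> r is true, so (r -> ~r) -> (<>r -> r) is true.
    At s3: <>r is true, r is true, so <>r -> r is true.
      At s3: <>r requires r at some successor in {s1}.
        r holds at s1, so <>r is true at s3.
Satisfying worlds: {s0, s1, s3}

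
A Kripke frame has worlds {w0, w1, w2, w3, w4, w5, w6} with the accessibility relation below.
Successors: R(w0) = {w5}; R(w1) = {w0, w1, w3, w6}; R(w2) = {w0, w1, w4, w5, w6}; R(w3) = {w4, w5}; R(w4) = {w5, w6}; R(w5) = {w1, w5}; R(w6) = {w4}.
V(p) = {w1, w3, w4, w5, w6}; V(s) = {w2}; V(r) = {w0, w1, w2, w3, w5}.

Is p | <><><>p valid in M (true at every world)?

Recall that <>ψ holds at a world iff ψ holds at some accessible world.
Let φ = p | <><><>p. Evaluate φ at each world:
  w0 (successors {w5}): φ is true.
  w1 (successors {w0, w1, w3, w6}): φ is true.
  w2 (successors {w0, w1, w4, w5, w6}): φ is true.
  w3 (successors {w4, w5}): φ is true.
  w4 (successors {w5, w6}): φ is true.
  w5 (successors {w1, w5}): φ is true.
  w6 (successors {w4}): φ is true.
For instance, at w5:
  At w5: p is true, <><><>p is true, so p | <><><>p is true.
    At w5: <><><>p requires <><>p at some successor in {w1, w5}.
      <><>p holds at w1, so <><><>p is true at w5.

Yes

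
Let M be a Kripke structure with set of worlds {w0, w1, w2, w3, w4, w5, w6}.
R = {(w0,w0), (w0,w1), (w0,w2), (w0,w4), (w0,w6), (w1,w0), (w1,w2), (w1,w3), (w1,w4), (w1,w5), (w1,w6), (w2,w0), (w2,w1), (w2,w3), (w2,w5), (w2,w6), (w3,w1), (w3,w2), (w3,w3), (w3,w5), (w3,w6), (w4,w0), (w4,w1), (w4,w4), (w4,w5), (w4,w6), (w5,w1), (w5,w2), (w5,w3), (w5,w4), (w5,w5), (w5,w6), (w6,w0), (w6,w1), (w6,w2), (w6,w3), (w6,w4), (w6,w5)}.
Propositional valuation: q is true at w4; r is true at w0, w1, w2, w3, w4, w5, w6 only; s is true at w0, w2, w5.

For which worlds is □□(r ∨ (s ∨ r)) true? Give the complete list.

w0, w1, w2, w3, w4, w5, w6

Recall that □ψ holds at a world iff ψ holds at every accessible world, and ◇ψ holds iff ψ holds at some accessible world.
Let φ = □□(r ∨ (s ∨ r)). Evaluate φ at each world:
  w0 (successors {w0, w1, w2, w4, w6}): φ is true.
  w1 (successors {w0, w2, w3, w4, w5, w6}): φ is true.
  w2 (successors {w0, w1, w3, w5, w6}): φ is true.
  w3 (successors {w1, w2, w3, w5, w6}): φ is true.
  w4 (successors {w0, w1, w4, w5, w6}): φ is true.
  w5 (successors {w1, w2, w3, w4, w5, w6}): φ is true.
  w6 (successors {w0, w1, w2, w3, w4, w5}): φ is true.
For instance, at w0:
  At w0: □□(r ∨ (s ∨ r)) requires □(r ∨ (s ∨ r)) at every successor {w0, w1, w2, w4, w6}.
    At w0: □(r ∨ (s ∨ r)) is true.
    At w1: □(r ∨ (s ∨ r)) is true.
    At w2: □(r ∨ (s ∨ r)) is true.
    At w4: □(r ∨ (s ∨ r)) is true.
    At w6: □(r ∨ (s ∨ r)) is true.
  So □□(r ∨ (s ∨ r)) is true at w0.
Satisfying worlds: {w0, w1, w2, w3, w4, w5, w6}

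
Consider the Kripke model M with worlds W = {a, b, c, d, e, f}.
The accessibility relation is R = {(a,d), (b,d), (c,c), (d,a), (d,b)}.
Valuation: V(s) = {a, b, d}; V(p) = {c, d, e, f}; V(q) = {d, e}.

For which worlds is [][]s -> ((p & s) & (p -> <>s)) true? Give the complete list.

Let φ = [][]s -> ((p & s) & (p -> <>s)). Evaluate φ at each world:
  a (successors {d}): φ is false.
  b (successors {d}): φ is false.
  c (successors {c}): φ is true.
  d (successors {a, b}): φ is true.
  e (successors ∅): φ is false.
  f (successors ∅): φ is false.
For instance, at c:
  At c: [][]s is false, (p & s) & (p -> <>s) is false, so [][]s -> ((p & s) & (p -> <>s)) is true.
    At c: [][]s requires []s at every successor {c}.
      []s fails at c, so [][]s is false at c.
    At c: p & s is false, p -> <>s is false, so (p & s) & (p -> <>s) is false.
      At c: p is true, <>s is false, so p -> <>s is false.
Satisfying worlds: {c, d}

c, d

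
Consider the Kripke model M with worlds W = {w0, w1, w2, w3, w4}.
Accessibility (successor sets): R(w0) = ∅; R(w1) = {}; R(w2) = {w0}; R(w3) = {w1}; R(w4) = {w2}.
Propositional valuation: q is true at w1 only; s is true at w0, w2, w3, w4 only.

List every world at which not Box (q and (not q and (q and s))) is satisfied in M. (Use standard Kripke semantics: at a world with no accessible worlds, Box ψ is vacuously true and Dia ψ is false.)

w2, w3, w4

Let φ = not Box (q and (not q and (q and s))). Evaluate φ at each world:
  w0 (successors ∅): φ is false.
  w1 (successors ∅): φ is false.
  w2 (successors {w0}): φ is true.
  w3 (successors {w1}): φ is true.
  w4 (successors {w2}): φ is true.
For instance, at w4:
  At w4: Box (q and (not q and (q and s))) is false, so not Box (q and (not q and (q and s))) is true.
    At w4: Box (q and (not q and (q and s))) requires q and (not q and (q and s)) at every successor {w2}.
      q and (not q and (q and s)) fails at w2, so Box (q and (not q and (q and s))) is false at w4.
Satisfying worlds: {w2, w3, w4}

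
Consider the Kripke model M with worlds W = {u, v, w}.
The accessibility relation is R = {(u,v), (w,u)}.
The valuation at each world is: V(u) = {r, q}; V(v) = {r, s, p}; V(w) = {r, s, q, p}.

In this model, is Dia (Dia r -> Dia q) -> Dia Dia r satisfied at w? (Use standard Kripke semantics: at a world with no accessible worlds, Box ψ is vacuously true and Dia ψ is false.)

Recall that Dia ψ holds at a world iff ψ holds at some accessible world.
At w: Dia (Dia r -> Dia q) is false, Dia Dia r is true, so Dia (Dia r -> Dia q) -> Dia Dia r is true.
  At w: Dia (Dia r -> Dia q) requires Dia r -> Dia q at some successor in {u}.
    At u: Dia r -> Dia q is false.
  So Dia (Dia r -> Dia q) is false at w.
  At w: Dia Dia r requires Dia r at some successor in {u}.
    Dia r holds at u, so Dia Dia r is true at w.
      At u: Dia r requires r at some successor in {v}.
        r holds at v, so Dia r is true at u.

Yes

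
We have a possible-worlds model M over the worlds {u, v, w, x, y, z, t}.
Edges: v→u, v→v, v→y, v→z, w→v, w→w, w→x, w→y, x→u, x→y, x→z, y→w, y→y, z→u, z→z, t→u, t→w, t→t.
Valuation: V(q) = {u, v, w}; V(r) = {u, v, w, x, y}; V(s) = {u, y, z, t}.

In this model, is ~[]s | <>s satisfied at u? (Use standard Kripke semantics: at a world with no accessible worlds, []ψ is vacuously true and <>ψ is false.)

At u: ~[]s is false, <>s is false, so ~[]s | <>s is false.
  At u: []s is true, so ~[]s is false.
    At u: no accessible worlds, so []s holds vacuously.
  At u: no accessible worlds, so <>s is false.

No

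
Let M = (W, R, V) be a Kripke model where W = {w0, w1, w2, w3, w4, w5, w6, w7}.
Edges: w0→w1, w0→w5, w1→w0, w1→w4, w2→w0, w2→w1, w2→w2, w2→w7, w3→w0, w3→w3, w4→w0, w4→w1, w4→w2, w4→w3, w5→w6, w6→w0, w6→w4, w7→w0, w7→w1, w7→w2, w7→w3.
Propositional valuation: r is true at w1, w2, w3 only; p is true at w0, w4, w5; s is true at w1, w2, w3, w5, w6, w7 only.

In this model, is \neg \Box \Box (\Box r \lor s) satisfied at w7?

Yes

At w7: \Box \Box (\Box r \lor s) is false, so \neg \Box \Box (\Box r \lor s) is true.
  At w7: \Box \Box (\Box r \lor s) requires \Box (\Box r \lor s) at every successor {w0, w1, w2, w3}.
    \Box (\Box r \lor s) fails at w1, so \Box \Box (\Box r \lor s) is false at w7.
      At w1: \Box (\Box r \lor s) requires \Box r \lor s at every successor {w0, w4}.
        \Box r \lor s fails at w0, so \Box (\Box r \lor s) is false at w1.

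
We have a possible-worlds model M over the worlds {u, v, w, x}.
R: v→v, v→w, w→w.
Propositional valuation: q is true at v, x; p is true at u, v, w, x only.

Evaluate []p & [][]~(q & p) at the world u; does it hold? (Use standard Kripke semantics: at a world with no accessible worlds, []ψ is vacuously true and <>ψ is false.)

Yes

Recall that []ψ holds at a world iff ψ holds at every accessible world, and <>ψ holds iff ψ holds at some accessible world.
At u: []p is true, [][]~(q & p) is true, so []p & [][]~(q & p) is true.
  At u: no accessible worlds, so []p holds vacuously.
  At u: no accessible worlds, so [][]~(q & p) holds vacuously.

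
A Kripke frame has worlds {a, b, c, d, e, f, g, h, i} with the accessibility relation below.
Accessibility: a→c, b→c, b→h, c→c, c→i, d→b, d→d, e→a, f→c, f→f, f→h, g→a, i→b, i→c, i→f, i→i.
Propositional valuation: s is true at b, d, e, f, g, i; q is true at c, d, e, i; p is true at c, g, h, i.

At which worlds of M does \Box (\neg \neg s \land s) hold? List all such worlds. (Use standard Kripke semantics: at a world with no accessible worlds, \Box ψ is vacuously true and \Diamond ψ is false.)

d, h

Let φ = \Box (\neg \neg s \land s). Evaluate φ at each world:
  a (successors {c}): φ is false.
  b (successors {c, h}): φ is false.
  c (successors {c, i}): φ is false.
  d (successors {b, d}): φ is true.
  e (successors {a}): φ is false.
  f (successors {c, f, h}): φ is false.
  g (successors {a}): φ is false.
  h (successors ∅): φ is true.
  i (successors {b, c, f, i}): φ is false.
For instance, at i:
  At i: \Box (\neg \neg s \land s) requires \neg \neg s \land s at every successor {b, c, f, i}.
    \neg \neg s \land s fails at c, so \Box (\neg \neg s \land s) is false at i.
Satisfying worlds: {d, h}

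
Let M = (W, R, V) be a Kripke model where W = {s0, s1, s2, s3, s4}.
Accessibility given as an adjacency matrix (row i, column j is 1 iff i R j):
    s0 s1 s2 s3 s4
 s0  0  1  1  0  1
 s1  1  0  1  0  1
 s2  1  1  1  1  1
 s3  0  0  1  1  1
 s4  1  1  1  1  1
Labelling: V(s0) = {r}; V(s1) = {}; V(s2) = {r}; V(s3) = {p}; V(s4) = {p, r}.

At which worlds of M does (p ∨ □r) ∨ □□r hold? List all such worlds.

s1, s3, s4

Let φ = (p ∨ □r) ∨ □□r. Evaluate φ at each world:
  s0 (successors {s1, s2, s4}): φ is false.
  s1 (successors {s0, s2, s4}): φ is true.
  s2 (successors {s0, s1, s2, s3, s4}): φ is false.
  s3 (successors {s2, s3, s4}): φ is true.
  s4 (successors {s0, s1, s2, s3, s4}): φ is true.
For instance, at s4:
  At s4: p ∨ □r is true, □□r is false, so (p ∨ □r) ∨ □□r is true.
    At s4: p is true, □r is false, so p ∨ □r is true.
      At s4: □r requires r at every successor {s0, s1, s2, s3, s4}.
        r fails at s1, so □r is false at s4.
    At s4: □□r requires □r at every successor {s0, s1, s2, s3, s4}.
      □r fails at s0, so □□r is false at s4.
Satisfying worlds: {s1, s3, s4}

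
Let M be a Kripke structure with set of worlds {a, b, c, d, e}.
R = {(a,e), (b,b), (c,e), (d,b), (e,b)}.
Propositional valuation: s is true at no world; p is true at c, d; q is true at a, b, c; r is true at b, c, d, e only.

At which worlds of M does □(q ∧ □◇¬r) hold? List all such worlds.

none

Let φ = □(q ∧ □◇¬r). Evaluate φ at each world:
  a (successors {e}): φ is false.
  b (successors {b}): φ is false.
  c (successors {e}): φ is false.
  d (successors {b}): φ is false.
  e (successors {b}): φ is false.
For instance, at b:
  At b: □(q ∧ □◇¬r) requires q ∧ □◇¬r at every successor {b}.
    q ∧ □◇¬r fails at b, so □(q ∧ □◇¬r) is false at b.
      At b: q is true, □◇¬r is false, so q ∧ □◇¬r is false.
Satisfying worlds: none.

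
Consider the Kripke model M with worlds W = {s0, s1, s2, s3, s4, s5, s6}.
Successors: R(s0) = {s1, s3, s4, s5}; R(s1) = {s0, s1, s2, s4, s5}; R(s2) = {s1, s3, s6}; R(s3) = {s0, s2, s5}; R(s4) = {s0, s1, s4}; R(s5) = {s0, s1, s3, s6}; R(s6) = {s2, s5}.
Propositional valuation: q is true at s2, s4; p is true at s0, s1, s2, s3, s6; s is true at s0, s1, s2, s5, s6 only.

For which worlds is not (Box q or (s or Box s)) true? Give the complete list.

s4

Let φ = not (Box q or (s or Box s)). Evaluate φ at each world:
  s0 (successors {s1, s3, s4, s5}): φ is false.
  s1 (successors {s0, s1, s2, s4, s5}): φ is false.
  s2 (successors {s1, s3, s6}): φ is false.
  s3 (successors {s0, s2, s5}): φ is false.
  s4 (successors {s0, s1, s4}): φ is true.
  s5 (successors {s0, s1, s3, s6}): φ is false.
  s6 (successors {s2, s5}): φ is false.
For instance, at s6:
  At s6: Box q or (s or Box s) is true, so not (Box q or (s or Box s)) is false.
    At s6: Box q is false, s or Box s is true, so Box q or (s or Box s) is true.
      At s6: Box q requires q at every successor {s2, s5}.
        q fails at s5, so Box q is false at s6.
      At s6: s is true, Box s is true, so s or Box s is true.
Satisfying worlds: {s4}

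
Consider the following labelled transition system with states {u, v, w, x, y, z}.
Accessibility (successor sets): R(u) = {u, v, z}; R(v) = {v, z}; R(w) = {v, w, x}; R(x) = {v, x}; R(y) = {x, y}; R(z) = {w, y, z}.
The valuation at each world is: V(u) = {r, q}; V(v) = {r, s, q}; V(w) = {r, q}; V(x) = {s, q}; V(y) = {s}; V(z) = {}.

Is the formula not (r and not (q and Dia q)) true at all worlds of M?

Yes

Let φ = not (r and not (q and Dia q)). Evaluate φ at each world:
  u (successors {u, v, z}): φ is true.
  v (successors {v, z}): φ is true.
  w (successors {v, w, x}): φ is true.
  x (successors {v, x}): φ is true.
  y (successors {x, y}): φ is true.
  z (successors {w, y, z}): φ is true.
For instance, at x:
  At x: r and not (q and Dia q) is false, so not (r and not (q and Dia q)) is true.
    At x: r is false, not (q and Dia q) is false, so r and not (q and Dia q) is false.
      At x: q and Dia q is true, so not (q and Dia q) is false.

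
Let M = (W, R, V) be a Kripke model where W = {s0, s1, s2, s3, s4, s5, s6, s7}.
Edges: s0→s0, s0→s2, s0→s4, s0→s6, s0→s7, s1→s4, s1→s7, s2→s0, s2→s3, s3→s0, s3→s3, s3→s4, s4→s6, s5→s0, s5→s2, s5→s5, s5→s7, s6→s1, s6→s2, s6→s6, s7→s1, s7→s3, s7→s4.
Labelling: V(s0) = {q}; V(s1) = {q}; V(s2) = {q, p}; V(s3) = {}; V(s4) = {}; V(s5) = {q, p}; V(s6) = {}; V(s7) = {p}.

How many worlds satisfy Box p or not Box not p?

4

Let φ = Box p or not Box not p. Evaluate φ at each world:
  s0 (successors {s0, s2, s4, s6, s7}): φ is true.
  s1 (successors {s4, s7}): φ is true.
  s2 (successors {s0, s3}): φ is false.
  s3 (successors {s0, s3, s4}): φ is false.
  s4 (successors {s6}): φ is false.
  s5 (successors {s0, s2, s5, s7}): φ is true.
  s6 (successors {s1, s2, s6}): φ is true.
  s7 (successors {s1, s3, s4}): φ is false.
For instance, at s6:
  At s6: Box p is false, not Box not p is true, so Box p or not Box not p is true.
    At s6: Box p requires p at every successor {s1, s2, s6}.
      p fails at s1, so Box p is false at s6.
    At s6: Box not p is false, so not Box not p is true.
      At s6: Box not p requires not p at every successor {s1, s2, s6}.
        not p fails at s2, so Box not p is false at s6.
Satisfying worlds: {s0, s1, s5, s6}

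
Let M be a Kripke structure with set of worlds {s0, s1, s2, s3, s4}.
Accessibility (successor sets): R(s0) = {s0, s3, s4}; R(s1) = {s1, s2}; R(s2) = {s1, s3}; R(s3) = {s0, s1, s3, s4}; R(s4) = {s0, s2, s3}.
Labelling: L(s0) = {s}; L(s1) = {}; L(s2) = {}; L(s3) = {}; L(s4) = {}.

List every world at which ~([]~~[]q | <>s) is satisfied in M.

Recall that []ψ holds at a world iff ψ holds at every accessible world, and <>ψ holds iff ψ holds at some accessible world.
Let φ = ~([]~~[]q | <>s). Evaluate φ at each world:
  s0 (successors {s0, s3, s4}): φ is false.
  s1 (successors {s1, s2}): φ is true.
  s2 (successors {s1, s3}): φ is true.
  s3 (successors {s0, s1, s3, s4}): φ is false.
  s4 (successors {s0, s2, s3}): φ is false.
For instance, at s2:
  At s2: []~~[]q | <>s is false, so ~([]~~[]q | <>s) is true.
    At s2: []~~[]q is false, <>s is false, so []~~[]q | <>s is false.
      At s2: []~~[]q requires ~~[]q at every successor {s1, s3}.
        ~~[]q fails at s1, so []~~[]q is false at s2.
      At s2: <>s requires s at some successor in {s1, s3}.
        At s1: s is false.
        At s3: s is false.
      So <>s is false at s2.
Satisfying worlds: {s1, s2}

s1, s2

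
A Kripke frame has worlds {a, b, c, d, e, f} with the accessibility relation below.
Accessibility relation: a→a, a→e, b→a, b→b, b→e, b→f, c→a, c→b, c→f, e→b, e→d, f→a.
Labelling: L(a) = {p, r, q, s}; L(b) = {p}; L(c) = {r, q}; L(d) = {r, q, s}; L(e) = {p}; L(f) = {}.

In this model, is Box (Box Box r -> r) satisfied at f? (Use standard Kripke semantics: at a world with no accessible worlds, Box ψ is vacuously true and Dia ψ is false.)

Yes

At f: Box (Box Box r -> r) requires Box Box r -> r at every successor {a}.
    At a: Box Box r is false, r is true, so Box Box r -> r is true.
      At a: Box Box r requires Box r at every successor {a, e}.
        Box r fails at a, so Box Box r is false at a.
So Box (Box Box r -> r) is true at f.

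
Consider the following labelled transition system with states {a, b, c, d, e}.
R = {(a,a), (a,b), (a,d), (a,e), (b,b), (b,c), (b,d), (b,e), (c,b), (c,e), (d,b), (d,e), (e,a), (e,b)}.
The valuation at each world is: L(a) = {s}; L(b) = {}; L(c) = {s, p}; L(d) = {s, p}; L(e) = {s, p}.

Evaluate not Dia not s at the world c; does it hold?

No

At c: Dia not s is true, so not Dia not s is false.
  At c: Dia not s requires not s at some successor in {b, e}.
    not s holds at b, so Dia not s is true at c.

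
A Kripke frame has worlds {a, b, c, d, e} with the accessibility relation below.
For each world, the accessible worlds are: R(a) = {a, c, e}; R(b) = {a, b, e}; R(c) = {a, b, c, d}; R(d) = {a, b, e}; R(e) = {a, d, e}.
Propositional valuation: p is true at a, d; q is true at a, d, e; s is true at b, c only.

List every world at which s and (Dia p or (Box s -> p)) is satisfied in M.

Let φ = s and (Dia p or (Box s -> p)). Evaluate φ at each world:
  a (successors {a, c, e}): φ is false.
  b (successors {a, b, e}): φ is true.
  c (successors {a, b, c, d}): φ is true.
  d (successors {a, b, e}): φ is false.
  e (successors {a, d, e}): φ is false.
For instance, at e:
  At e: s is false, Dia p or (Box s -> p) is true, so s and (Dia p or (Box s -> p)) is false.
    At e: Dia p is true, Box s -> p is true, so Dia p or (Box s -> p) is true.
      At e: Dia p requires p at some successor in {a, d, e}.
        p holds at a, so Dia p is true at e.
      At e: Box s is false, p is false, so Box s -> p is true.
Satisfying worlds: {b, c}

b, c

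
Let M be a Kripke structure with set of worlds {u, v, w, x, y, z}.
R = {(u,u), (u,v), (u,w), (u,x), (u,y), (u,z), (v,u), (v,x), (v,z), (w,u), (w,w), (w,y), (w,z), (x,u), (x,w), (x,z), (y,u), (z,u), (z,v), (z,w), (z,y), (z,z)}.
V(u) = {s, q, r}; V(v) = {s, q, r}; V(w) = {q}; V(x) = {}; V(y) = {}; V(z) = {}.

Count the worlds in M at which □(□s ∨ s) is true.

1

Let φ = □(□s ∨ s). Evaluate φ at each world:
  u (successors {u, v, w, x, y, z}): φ is false.
  v (successors {u, x, z}): φ is false.
  w (successors {u, w, y, z}): φ is false.
  x (successors {u, w, z}): φ is false.
  y (successors {u}): φ is true.
  z (successors {u, v, w, y, z}): φ is false.
For instance, at u:
  At u: □(□s ∨ s) requires □s ∨ s at every successor {u, v, w, x, y, z}.
    □s ∨ s fails at w, so □(□s ∨ s) is false at u.
      At w: □s is false, s is false, so □s ∨ s is false.
Satisfying worlds: {y}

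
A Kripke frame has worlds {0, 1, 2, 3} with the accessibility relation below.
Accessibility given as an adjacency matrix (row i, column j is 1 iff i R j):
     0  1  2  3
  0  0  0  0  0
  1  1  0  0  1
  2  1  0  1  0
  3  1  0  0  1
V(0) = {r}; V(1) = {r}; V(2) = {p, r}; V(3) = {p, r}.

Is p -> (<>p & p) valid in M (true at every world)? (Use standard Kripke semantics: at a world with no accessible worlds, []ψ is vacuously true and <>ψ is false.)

Yes

Recall that <>ψ holds at a world iff ψ holds at some accessible world.
Let φ = p -> (<>p & p). Evaluate φ at each world:
  0 (successors ∅): φ is true.
  1 (successors {0, 3}): φ is true.
  2 (successors {0, 2}): φ is true.
  3 (successors {0, 3}): φ is true.
For instance, at 2:
  At 2: p is true, <>p & p is true, so p -> (<>p & p) is true.
    At 2: <>p is true, p is true, so <>p & p is true.
      At 2: <>p requires p at some successor in {0, 2}.
        p holds at 2, so <>p is true at 2.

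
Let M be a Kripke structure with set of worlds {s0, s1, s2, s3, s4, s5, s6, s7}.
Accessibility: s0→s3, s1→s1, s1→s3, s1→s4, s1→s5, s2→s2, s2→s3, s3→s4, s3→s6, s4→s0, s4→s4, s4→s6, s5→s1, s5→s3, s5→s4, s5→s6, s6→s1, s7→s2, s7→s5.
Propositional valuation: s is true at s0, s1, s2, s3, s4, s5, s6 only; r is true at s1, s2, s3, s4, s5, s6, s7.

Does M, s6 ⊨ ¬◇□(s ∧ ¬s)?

Yes

At s6: ◇□(s ∧ ¬s) is false, so ¬◇□(s ∧ ¬s) is true.
  At s6: ◇□(s ∧ ¬s) requires □(s ∧ ¬s) at some successor in {s1}.
    At s1: □(s ∧ ¬s) is false.
  So ◇□(s ∧ ¬s) is false at s6.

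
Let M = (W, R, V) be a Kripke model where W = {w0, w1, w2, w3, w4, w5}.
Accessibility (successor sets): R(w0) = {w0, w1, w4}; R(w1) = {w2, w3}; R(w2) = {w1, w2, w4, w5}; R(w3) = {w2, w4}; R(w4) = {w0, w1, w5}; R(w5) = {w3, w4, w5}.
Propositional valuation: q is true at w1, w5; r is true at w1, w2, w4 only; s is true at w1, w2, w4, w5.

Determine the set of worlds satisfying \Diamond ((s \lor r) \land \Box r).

Let φ = \Diamond ((s \lor r) \land \Box r). Evaluate φ at each world:
  w0 (successors {w0, w1, w4}): φ is false.
  w1 (successors {w2, w3}): φ is false.
  w2 (successors {w1, w2, w4, w5}): φ is false.
  w3 (successors {w2, w4}): φ is false.
  w4 (successors {w0, w1, w5}): φ is false.
  w5 (successors {w3, w4, w5}): φ is false.
For instance, at w0:
  At w0: \Diamond ((s \lor r) \land \Box r) requires (s \lor r) \land \Box r at some successor in {w0, w1, w4}.
    At w0: (s \lor r) \land \Box r is false.
    At w1: (s \lor r) \land \Box r is false.
    At w4: (s \lor r) \land \Box r is false.
  So \Diamond ((s \lor r) \land \Box r) is false at w0.
Satisfying worlds: none.

none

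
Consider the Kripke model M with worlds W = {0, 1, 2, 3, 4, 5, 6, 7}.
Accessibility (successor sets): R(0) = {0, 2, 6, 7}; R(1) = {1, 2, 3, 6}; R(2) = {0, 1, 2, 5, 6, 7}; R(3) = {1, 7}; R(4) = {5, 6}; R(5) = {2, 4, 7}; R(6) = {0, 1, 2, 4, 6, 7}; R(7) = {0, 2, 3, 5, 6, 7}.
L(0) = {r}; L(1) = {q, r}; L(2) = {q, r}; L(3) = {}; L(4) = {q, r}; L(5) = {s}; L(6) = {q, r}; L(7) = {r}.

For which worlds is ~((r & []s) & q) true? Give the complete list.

Let φ = ~((r & []s) & q). Evaluate φ at each world:
  0 (successors {0, 2, 6, 7}): φ is true.
  1 (successors {1, 2, 3, 6}): φ is true.
  2 (successors {0, 1, 2, 5, 6, 7}): φ is true.
  3 (successors {1, 7}): φ is true.
  4 (successors {5, 6}): φ is true.
  5 (successors {2, 4, 7}): φ is true.
  6 (successors {0, 1, 2, 4, 6, 7}): φ is true.
  7 (successors {0, 2, 3, 5, 6, 7}): φ is true.
For instance, at 2:
  At 2: (r & []s) & q is false, so ~((r & []s) & q) is true.
    At 2: r & []s is false, q is true, so (r & []s) & q is false.
      At 2: r is true, []s is false, so r & []s is false.
Satisfying worlds: {0, 1, 2, 3, 4, 5, 6, 7}

0, 1, 2, 3, 4, 5, 6, 7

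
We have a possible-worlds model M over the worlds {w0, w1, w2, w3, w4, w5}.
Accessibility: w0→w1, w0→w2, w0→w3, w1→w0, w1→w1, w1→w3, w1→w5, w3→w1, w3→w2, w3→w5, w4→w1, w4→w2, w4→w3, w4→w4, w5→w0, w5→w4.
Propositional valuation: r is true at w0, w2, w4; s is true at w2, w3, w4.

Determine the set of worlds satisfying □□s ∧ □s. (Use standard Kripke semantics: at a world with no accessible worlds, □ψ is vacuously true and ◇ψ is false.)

w2

Let φ = □□s ∧ □s. Evaluate φ at each world:
  w0 (successors {w1, w2, w3}): φ is false.
  w1 (successors {w0, w1, w3, w5}): φ is false.
  w2 (successors ∅): φ is true.
  w3 (successors {w1, w2, w5}): φ is false.
  w4 (successors {w1, w2, w3, w4}): φ is false.
  w5 (successors {w0, w4}): φ is false.
For instance, at w3:
  At w3: □□s is false, □s is false, so □□s ∧ □s is false.
    At w3: □□s requires □s at every successor {w1, w2, w5}.
      □s fails at w1, so □□s is false at w3.
    At w3: □s requires s at every successor {w1, w2, w5}.
      s fails at w1, so □s is false at w3.
Satisfying worlds: {w2}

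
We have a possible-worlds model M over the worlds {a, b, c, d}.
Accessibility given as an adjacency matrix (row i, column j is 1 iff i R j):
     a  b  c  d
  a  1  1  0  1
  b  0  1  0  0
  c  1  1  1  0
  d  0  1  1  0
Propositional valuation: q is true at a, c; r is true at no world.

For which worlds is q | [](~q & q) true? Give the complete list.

a, c

Recall that []ψ holds at a world iff ψ holds at every accessible world, and <>ψ holds iff ψ holds at some accessible world.
Let φ = q | [](~q & q). Evaluate φ at each world:
  a (successors {a, b, d}): φ is true.
  b (successors {b}): φ is false.
  c (successors {a, b, c}): φ is true.
  d (successors {b, c}): φ is false.
For instance, at d:
  At d: q is false, [](~q & q) is false, so q | [](~q & q) is false.
    At d: [](~q & q) requires ~q & q at every successor {b, c}.
      ~q & q fails at b, so [](~q & q) is false at d.
Satisfying worlds: {a, c}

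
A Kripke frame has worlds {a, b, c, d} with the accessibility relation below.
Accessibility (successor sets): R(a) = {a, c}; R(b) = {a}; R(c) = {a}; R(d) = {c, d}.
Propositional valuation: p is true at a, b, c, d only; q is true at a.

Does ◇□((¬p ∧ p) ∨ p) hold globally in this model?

Let φ = ◇□((¬p ∧ p) ∨ p). Evaluate φ at each world:
  a (successors {a, c}): φ is true.
  b (successors {a}): φ is true.
  c (successors {a}): φ is true.
  d (successors {c, d}): φ is true.
For instance, at c:
  At c: ◇□((¬p ∧ p) ∨ p) requires □((¬p ∧ p) ∨ p) at some successor in {a}.
    □((¬p ∧ p) ∨ p) holds at a, so ◇□((¬p ∧ p) ∨ p) is true at c.
      At a: □((¬p ∧ p) ∨ p) requires (¬p ∧ p) ∨ p at every successor {a, c}.
        At a: (¬p ∧ p) ∨ p is true.
        At c: (¬p ∧ p) ∨ p is true.
      So □((¬p ∧ p) ∨ p) is true at a.

Yes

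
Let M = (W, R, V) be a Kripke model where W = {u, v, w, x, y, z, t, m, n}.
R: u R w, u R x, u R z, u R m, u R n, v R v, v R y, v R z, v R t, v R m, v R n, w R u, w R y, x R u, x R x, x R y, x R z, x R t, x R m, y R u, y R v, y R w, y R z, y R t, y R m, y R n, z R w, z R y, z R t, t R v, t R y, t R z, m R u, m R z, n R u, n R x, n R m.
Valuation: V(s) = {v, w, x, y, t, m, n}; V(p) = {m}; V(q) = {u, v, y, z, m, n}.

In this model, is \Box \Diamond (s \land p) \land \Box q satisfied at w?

Yes

At w: \Box \Diamond (s \land p) is true, \Box q is true, so \Box \Diamond (s \land p) \land \Box q is true.
  At w: \Box \Diamond (s \land p) requires \Diamond (s \land p) at every successor {u, y}.
      At u: \Diamond (s \land p) requires s \land p at some successor in {w, x, z, m, n}.
        s \land p holds at m, so \Diamond (s \land p) is true at u.
      At y: \Diamond (s \land p) requires s \land p at some successor in {u, v, w, z, t, m, n}.
        s \land p holds at m, so \Diamond (s \land p) is true at y.
  So \Box \Diamond (s \land p) is true at w.
  At w: \Box q requires q at every successor {u, y}.
    At u: q is true.
    At y: q is true.
  So \Box q is true at w.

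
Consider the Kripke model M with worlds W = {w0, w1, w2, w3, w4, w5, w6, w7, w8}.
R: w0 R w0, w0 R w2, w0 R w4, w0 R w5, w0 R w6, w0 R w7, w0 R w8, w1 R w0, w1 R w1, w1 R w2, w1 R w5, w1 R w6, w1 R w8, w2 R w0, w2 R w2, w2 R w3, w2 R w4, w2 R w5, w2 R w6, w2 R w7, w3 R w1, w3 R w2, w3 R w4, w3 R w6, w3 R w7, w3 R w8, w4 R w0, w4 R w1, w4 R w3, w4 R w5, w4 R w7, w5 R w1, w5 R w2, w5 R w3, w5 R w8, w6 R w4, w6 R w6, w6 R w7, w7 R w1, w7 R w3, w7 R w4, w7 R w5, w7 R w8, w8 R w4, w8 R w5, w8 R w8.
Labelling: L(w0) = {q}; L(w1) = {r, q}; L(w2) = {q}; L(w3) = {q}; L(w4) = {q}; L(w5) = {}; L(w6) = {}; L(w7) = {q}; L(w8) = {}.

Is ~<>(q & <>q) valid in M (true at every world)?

Let φ = ~<>(q & <>q). Evaluate φ at each world:
  w0 (successors {w0, w2, w4, w5, w6, w7, w8}): φ is false.
  w1 (successors {w0, w1, w2, w5, w6, w8}): φ is false.
  w2 (successors {w0, w2, w3, w4, w5, w6, w7}): φ is false.
  w3 (successors {w1, w2, w4, w6, w7, w8}): φ is false.
  w4 (successors {w0, w1, w3, w5, w7}): φ is false.
  w5 (successors {w1, w2, w3, w8}): φ is false.
  w6 (successors {w4, w6, w7}): φ is false.
  w7 (successors {w1, w3, w4, w5, w8}): φ is false.
  w8 (successors {w4, w5, w8}): φ is false.
Detail at w0 (counterexample):
  At w0: <>(q & <>q) is true, so ~<>(q & <>q) is false.
    At w0: <>(q & <>q) requires q & <>q at some successor in {w0, w2, w4, w5, w6, w7, w8}.
      q & <>q holds at w0, so <>(q & <>q) is true at w0.

No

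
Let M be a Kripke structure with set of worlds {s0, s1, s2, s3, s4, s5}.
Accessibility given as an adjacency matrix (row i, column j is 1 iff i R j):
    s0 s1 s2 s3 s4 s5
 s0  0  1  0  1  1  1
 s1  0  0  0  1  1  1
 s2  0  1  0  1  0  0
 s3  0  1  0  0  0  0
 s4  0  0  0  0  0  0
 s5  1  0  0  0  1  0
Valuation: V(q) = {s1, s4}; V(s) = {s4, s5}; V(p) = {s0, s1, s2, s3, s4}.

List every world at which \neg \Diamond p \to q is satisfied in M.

s0, s1, s2, s3, s4, s5

Recall that \Diamond ψ holds at a world iff ψ holds at some accessible world.
Let φ = \neg \Diamond p \to q. Evaluate φ at each world:
  s0 (successors {s1, s3, s4, s5}): φ is true.
  s1 (successors {s3, s4, s5}): φ is true.
  s2 (successors {s1, s3}): φ is true.
  s3 (successors {s1}): φ is true.
  s4 (successors ∅): φ is true.
  s5 (successors {s0, s4}): φ is true.
For instance, at s3:
  At s3: \neg \Diamond p is false, q is false, so \neg \Diamond p \to q is true.
    At s3: \Diamond p is true, so \neg \Diamond p is false.
      At s3: \Diamond p requires p at some successor in {s1}.
        p holds at s1, so \Diamond p is true at s3.
Satisfying worlds: {s0, s1, s2, s3, s4, s5}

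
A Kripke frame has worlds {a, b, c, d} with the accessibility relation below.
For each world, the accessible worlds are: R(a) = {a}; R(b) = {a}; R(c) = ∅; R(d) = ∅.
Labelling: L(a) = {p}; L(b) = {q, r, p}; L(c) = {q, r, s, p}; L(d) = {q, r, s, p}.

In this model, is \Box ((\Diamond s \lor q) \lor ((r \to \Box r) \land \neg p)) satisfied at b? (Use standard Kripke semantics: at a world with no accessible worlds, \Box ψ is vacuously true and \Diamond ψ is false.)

At b: \Box ((\Diamond s \lor q) \lor ((r \to \Box r) \land \neg p)) requires (\Diamond s \lor q) \lor ((r \to \Box r) \land \neg p) at every successor {a}.
  (\Diamond s \lor q) \lor ((r \to \Box r) \land \neg p) fails at a, so \Box ((\Diamond s \lor q) \lor ((r \to \Box r) \land \neg p)) is false at b.
    At a: \Diamond s \lor q is false, (r \to \Box r) \land \neg p is false, so (\Diamond s \lor q) \lor ((r \to \Box r) \land \neg p) is false.
      At a: \Diamond s is false, q is false, so \Diamond s \lor q is false.
      At a: r \to \Box r is true, \neg p is false, so (r \to \Box r) \land \neg p is false.

No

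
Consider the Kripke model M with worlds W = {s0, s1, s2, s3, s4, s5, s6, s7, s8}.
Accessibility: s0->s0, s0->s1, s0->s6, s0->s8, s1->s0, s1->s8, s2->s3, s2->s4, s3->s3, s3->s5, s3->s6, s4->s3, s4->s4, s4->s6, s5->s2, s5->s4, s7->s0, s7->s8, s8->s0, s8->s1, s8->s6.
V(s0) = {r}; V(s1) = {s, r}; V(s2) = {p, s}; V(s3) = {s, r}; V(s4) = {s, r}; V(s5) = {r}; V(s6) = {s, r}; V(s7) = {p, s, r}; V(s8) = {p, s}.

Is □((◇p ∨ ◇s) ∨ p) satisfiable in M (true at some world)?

Recall that □ψ holds at a world iff ψ holds at every accessible world, and ◇ψ holds iff ψ holds at some accessible world.
Let φ = □((◇p ∨ ◇s) ∨ p). Evaluate φ at each world:
  s0 (successors {s0, s1, s6, s8}): φ is false.
  s1 (successors {s0, s8}): φ is true.
  s2 (successors {s3, s4}): φ is true.
  s3 (successors {s3, s5, s6}): φ is false.
  s4 (successors {s3, s4, s6}): φ is false.
  s5 (successors {s2, s4}): φ is true.
  s6 (successors ∅): φ is true.
  s7 (successors {s0, s8}): φ is true.
  s8 (successors {s0, s1, s6}): φ is false.
Detail at s1 (witness):
  At s1: □((◇p ∨ ◇s) ∨ p) requires (◇p ∨ ◇s) ∨ p at every successor {s0, s8}.
      At s0: ◇p ∨ ◇s is true, p is false, so (◇p ∨ ◇s) ∨ p is true.
      At s8: ◇p ∨ ◇s is true, p is true, so (◇p ∨ ◇s) ∨ p is true.
  So □((◇p ∨ ◇s) ∨ p) is true at s1.

Yes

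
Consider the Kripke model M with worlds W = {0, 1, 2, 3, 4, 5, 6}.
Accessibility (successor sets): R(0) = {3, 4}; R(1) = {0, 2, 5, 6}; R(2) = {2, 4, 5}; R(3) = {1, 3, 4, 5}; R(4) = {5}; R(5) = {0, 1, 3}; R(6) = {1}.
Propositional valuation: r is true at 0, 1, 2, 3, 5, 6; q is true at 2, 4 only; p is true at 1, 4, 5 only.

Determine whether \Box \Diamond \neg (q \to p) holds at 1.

No

At 1: \Box \Diamond \neg (q \to p) requires \Diamond \neg (q \to p) at every successor {0, 2, 5, 6}.
  \Diamond \neg (q \to p) fails at 0, so \Box \Diamond \neg (q \to p) is false at 1.
    At 0: \Diamond \neg (q \to p) requires \neg (q \to p) at some successor in {3, 4}.
      At 3: \neg (q \to p) is false.
      At 4: \neg (q \to p) is false.
    So \Diamond \neg (q \to p) is false at 0.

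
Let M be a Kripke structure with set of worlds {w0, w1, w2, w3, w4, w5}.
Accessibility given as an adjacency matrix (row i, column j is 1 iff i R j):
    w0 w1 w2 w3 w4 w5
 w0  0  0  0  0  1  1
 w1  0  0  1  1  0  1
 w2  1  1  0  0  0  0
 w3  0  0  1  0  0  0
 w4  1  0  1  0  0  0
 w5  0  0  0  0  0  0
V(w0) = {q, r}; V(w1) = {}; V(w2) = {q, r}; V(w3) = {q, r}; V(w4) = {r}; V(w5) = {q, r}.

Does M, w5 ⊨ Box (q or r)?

Yes

At w5: no accessible worlds, so Box (q or r) holds vacuously.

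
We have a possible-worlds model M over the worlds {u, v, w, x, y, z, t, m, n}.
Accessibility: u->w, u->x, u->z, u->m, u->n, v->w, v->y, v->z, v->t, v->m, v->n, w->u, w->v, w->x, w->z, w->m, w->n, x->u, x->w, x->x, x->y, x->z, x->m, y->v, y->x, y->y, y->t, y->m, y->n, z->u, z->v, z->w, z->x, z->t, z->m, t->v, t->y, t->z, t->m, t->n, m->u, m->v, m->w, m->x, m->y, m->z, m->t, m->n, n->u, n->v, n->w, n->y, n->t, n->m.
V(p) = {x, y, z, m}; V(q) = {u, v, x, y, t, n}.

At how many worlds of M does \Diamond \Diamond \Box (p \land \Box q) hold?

Let φ = \Diamond \Diamond \Box (p \land \Box q). Evaluate φ at each world:
  u (successors {w, x, z, m, n}): φ is false.
  v (successors {w, y, z, t, m, n}): φ is false.
  w (successors {u, v, x, z, m, n}): φ is false.
  x (successors {u, w, x, y, z, m}): φ is false.
  y (successors {v, x, y, t, m, n}): φ is false.
  z (successors {u, v, w, x, t, m}): φ is false.
  t (successors {v, y, z, m, n}): φ is false.
  m (successors {u, v, w, x, y, z, t, n}): φ is false.
  n (successors {u, v, w, y, t, m}): φ is false.
For instance, at z:
  At z: \Diamond \Diamond \Box (p \land \Box q) requires \Diamond \Box (p \land \Box q) at some successor in {u, v, w, x, t, m}.
    At u: \Diamond \Box (p \land \Box q) is false.
    At v: \Diamond \Box (p \land \Box q) is false.
    At w: \Diamond \Box (p \land \Box q) is false.
    At x: \Diamond \Box (p \land \Box q) is false.
    At t: \Diamond \Box (p \land \Box q) is false.
    At m: \Diamond \Box (p \land \Box q) is false.
  So \Diamond \Diamond \Box (p \land \Box q) is false at z.
Satisfying worlds: none.

0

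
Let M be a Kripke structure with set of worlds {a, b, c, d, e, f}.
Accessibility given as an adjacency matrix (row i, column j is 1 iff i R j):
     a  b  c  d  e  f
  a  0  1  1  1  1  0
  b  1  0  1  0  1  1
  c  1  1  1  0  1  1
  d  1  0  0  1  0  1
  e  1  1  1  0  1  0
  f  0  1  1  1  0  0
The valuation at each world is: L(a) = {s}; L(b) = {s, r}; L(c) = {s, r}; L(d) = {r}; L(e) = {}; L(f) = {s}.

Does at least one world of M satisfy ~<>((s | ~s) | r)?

Let φ = ~<>((s | ~s) | r). Evaluate φ at each world:
  a (successors {b, c, d, e}): φ is false.
  b (successors {a, c, e, f}): φ is false.
  c (successors {a, b, c, e, f}): φ is false.
  d (successors {a, d, f}): φ is false.
  e (successors {a, b, c, e}): φ is false.
  f (successors {b, c, d}): φ is false.
For instance, at b:
  At b: <>((s | ~s) | r) is true, so ~<>((s | ~s) | r) is false.
    At b: <>((s | ~s) | r) requires (s | ~s) | r at some successor in {a, c, e, f}.
      (s | ~s) | r holds at a, so <>((s | ~s) | r) is true at b.

No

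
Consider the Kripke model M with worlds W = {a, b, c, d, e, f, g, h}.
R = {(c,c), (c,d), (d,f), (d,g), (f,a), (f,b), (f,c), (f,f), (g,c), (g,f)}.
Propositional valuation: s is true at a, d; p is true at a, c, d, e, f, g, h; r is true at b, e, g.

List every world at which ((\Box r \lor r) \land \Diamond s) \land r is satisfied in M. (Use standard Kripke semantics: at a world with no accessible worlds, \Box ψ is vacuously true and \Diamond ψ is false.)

Let φ = ((\Box r \lor r) \land \Diamond s) \land r. Evaluate φ at each world:
  a (successors ∅): φ is false.
  b (successors ∅): φ is false.
  c (successors {c, d}): φ is false.
  d (successors {f, g}): φ is false.
  e (successors ∅): φ is false.
  f (successors {a, b, c, f}): φ is false.
  g (successors {c, f}): φ is false.
  h (successors ∅): φ is false.
For instance, at d:
  At d: (\Box r \lor r) \land \Diamond s is false, r is false, so ((\Box r \lor r) \land \Diamond s) \land r is false.
    At d: \Box r \lor r is false, \Diamond s is false, so (\Box r \lor r) \land \Diamond s is false.
      At d: \Box r is false, r is false, so \Box r \lor r is false.
      At d: \Diamond s requires s at some successor in {f, g}.
        At f: s is false.
        At g: s is false.
      So \Diamond s is false at d.
Satisfying worlds: none.

none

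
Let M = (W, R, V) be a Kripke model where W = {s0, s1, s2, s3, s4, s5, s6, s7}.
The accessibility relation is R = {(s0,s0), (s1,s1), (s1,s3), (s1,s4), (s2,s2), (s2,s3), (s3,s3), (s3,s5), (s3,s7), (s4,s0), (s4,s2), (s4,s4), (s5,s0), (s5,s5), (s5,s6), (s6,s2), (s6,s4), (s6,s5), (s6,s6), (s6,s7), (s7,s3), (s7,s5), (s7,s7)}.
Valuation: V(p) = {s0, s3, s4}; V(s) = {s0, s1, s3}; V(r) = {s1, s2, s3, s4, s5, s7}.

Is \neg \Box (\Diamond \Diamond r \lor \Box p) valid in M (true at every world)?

Recall that \Box ψ holds at a world iff ψ holds at every accessible world, and \Diamond ψ holds iff ψ holds at some accessible world.
Let φ = \neg \Box (\Diamond \Diamond r \lor \Box p). Evaluate φ at each world:
  s0 (successors {s0}): φ is false.
  s1 (successors {s1, s3, s4}): φ is false.
  s2 (successors {s2, s3}): φ is false.
  s3 (successors {s3, s5, s7}): φ is false.
  s4 (successors {s0, s2, s4}): φ is false.
  s5 (successors {s0, s5, s6}): φ is false.
  s6 (successors {s2, s4, s5, s6, s7}): φ is false.
  s7 (successors {s3, s5, s7}): φ is false.
Detail at s0 (counterexample):
  At s0: \Box (\Diamond \Diamond r \lor \Box p) is true, so \neg \Box (\Diamond \Diamond r \lor \Box p) is false.
    At s0: \Box (\Diamond \Diamond r \lor \Box p) requires \Diamond \Diamond r \lor \Box p at every successor {s0}.
      At s0: \Diamond \Diamond r \lor \Box p is true.
    So \Box (\Diamond \Diamond r \lor \Box p) is true at s0.

No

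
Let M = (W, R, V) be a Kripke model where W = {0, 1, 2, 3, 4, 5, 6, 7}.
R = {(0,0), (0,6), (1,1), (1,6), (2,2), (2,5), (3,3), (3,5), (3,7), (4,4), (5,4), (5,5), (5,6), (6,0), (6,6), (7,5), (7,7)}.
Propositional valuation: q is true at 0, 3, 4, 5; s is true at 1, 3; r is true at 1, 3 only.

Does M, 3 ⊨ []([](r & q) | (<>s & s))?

No

At 3: []([](r & q) | (<>s & s)) requires [](r & q) | (<>s & s) at every successor {3, 5, 7}.
  [](r & q) | (<>s & s) fails at 5, so []([](r & q) | (<>s & s)) is false at 3.
    At 5: [](r & q) is false, <>s & s is false, so [](r & q) | (<>s & s) is false.
      At 5: [](r & q) requires r & q at every successor {4, 5, 6}.
        r & q fails at 4, so [](r & q) is false at 5.
      At 5: <>s is false, s is false, so <>s & s is false.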